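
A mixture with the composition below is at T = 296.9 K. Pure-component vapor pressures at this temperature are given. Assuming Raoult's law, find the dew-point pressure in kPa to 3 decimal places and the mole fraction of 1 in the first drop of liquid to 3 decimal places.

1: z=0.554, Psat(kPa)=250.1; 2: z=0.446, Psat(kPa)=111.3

Pdew = 160.712 kPa, x_1 = 0.356

At the dew point ψ → 1, so Σzᵢ/Kᵢ = 1 with Kᵢ = Pᵢˢᵃᵗ/P ⇒ 1/P = Σzᵢ/Pᵢˢᵃᵗ.
1/P = 0.554/250.1 + 0.446/111.3 = 0.006222 ⇒ P = 160.712 kPa
xᵢ = zᵢP/Pᵢˢᵃᵗ ⇒ x_1 = 0.554·160.712/250.1 = 0.356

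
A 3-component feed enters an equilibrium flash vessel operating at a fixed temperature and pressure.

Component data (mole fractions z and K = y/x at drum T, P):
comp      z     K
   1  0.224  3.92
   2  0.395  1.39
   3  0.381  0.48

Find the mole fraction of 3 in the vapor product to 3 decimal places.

Let ψ = V/F and solve Σ zᵢ(Kᵢ−1)/(1+ψ(Kᵢ−1)) = 0.
Feasibility: ΣzᵢKᵢ = 1.610, Σzᵢ/Kᵢ = 1.135 — both > 1, two phases present.
Newton iteration, ψ⁰ = 0.65:
  ψ = 0.650: g = 0.0493, g' = -0.501 → ψ = 0.748
  ψ = 0.748: g = 0.0002, g' = -0.500 → ψ = 0.749
Converged at ψ = 0.749.
Compositions from xᵢ = zᵢ/(1+ψ(Kᵢ−1)), yᵢ = Kᵢxᵢ:
  1: x = 0.070, y = 0.276
  2: x = 0.306, y = 0.425
  3: x = 0.624, y = 0.300

y_3 = 0.300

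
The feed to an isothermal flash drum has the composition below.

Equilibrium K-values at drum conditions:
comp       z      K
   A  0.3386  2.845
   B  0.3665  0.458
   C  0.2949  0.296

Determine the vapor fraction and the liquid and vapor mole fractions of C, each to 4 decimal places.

Iterate (Newton) starting at ψ = 0.5:
  ψ = 0.5000: g = -0.26792, g' = -0.8625 → ψ = 0.1894
  ψ = 0.1894: g = 0.00205, g' = -0.9613 → ψ = 0.1915
Converged at ψ = 0.1915.
Compositions from xᵢ = zᵢ/(1+ψ(Kᵢ−1)), yᵢ = Kᵢxᵢ:
  A: x = 0.2502, y = 0.7118
  B: x = 0.4089, y = 0.1873
  C: x = 0.3409, y = 0.1009

ψ = 0.1915, x_C = 0.3409, y_C = 0.1009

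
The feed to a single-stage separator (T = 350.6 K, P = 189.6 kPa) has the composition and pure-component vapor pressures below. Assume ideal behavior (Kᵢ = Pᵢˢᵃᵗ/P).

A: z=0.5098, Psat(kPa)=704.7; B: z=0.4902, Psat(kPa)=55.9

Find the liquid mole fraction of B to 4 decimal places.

x_B = 0.7939

Raoult's law: Kᵢ = Pᵢˢᵃᵗ/P = Pᵢˢᵃᵗ/189.6.
  K_A = 704.7/189.6 = 3.716772, K_B = 55.9/189.6 = 0.294831
Rachford–Rice: g(ψ) = Σ zᵢ(Kᵢ−1)/(1+ψ(Kᵢ−1)) = 0.
Feasibility: ΣzᵢKᵢ = 2.0393, Σzᵢ/Kᵢ = 1.7998 — both > 1, two phases present.
Iterate (Newton) starting at ψ = 0.5:
  ψ = 0.5000: g = 0.05334, g' = -1.2581 → ψ = 0.5424
  ψ = 0.5424: g = 0.00014, g' = -1.2542 → ψ = 0.5425
Converged at ψ = 0.5425.
Compositions from xᵢ = zᵢ/(1+ψ(Kᵢ−1)), yᵢ = Kᵢxᵢ:
  A: x = 0.2061, y = 0.7659
  B: x = 0.7939, y = 0.2341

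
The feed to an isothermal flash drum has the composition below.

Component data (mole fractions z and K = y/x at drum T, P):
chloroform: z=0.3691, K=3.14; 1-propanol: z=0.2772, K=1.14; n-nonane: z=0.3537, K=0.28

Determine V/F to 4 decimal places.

Material balance + equilibrium reduce to Σ zᵢ(Kᵢ−1)/(1+V/F(Kᵢ−1)) = 0.
Check two-phase: ΣzᵢKᵢ = 1.5740 > 1 and Σzᵢ/Kᵢ = 1.6239 > 1, so g(0) = 0.5740 > 0 and g(1) = -0.6239 < 0.
Iterate (Newton) starting at V/F = 0.5:
  V/F = 0.5000: g = 0.01994, g' = -0.8469 → V/F = 0.5235
Converged at V/F = 0.5235.

V/F = 0.5235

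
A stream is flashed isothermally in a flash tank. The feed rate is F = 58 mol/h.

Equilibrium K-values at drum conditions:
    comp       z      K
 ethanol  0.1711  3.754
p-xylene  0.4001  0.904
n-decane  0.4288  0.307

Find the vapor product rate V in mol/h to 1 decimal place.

Let ψ = V/F and solve Σ zᵢ(Kᵢ−1)/(1+ψ(Kᵢ−1)) = 0.
Check two-phase: ΣzᵢKᵢ = 1.1356 > 1 and Σzᵢ/Kᵢ = 1.8849 > 1, so g(0) = 0.1356 > 0 and g(1) = -0.8849 < 0.
Newton–Raphson from ψ = 0.33:
  ψ = 0.3300: g = -0.17807, g' = -0.7062 → ψ = 0.0779
  ψ = 0.0779: g = 0.03520, g' = -1.1137 → ψ = 0.1095
  ψ = 0.1095: g = 0.00169, g' = -1.0110 → ψ = 0.1111
Converged at ψ = 0.1111.
Then V = ψ·F = 0.1111·58 = 6.4 mol/h and L = F − V = 51.6 mol/h.

V = 6.4 mol/h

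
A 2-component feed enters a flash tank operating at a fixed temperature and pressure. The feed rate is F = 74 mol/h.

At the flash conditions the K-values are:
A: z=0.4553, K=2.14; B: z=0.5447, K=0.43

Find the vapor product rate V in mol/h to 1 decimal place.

V = 23.8 mol/h

Let ψ = V/F and solve Σ zᵢ(Kᵢ−1)/(1+ψ(Kᵢ−1)) = 0.
g(0) = ΣzᵢKᵢ − 1 = 0.2086 and g(1) = 1 − Σzᵢ/Kᵢ = -0.4795, so a root lies in (0, 1).
Iterate (Newton) starting at ψ = 0.5:
  ψ = 0.5000: g = -0.10364, g' = -0.5862 → ψ = 0.3232
  ψ = 0.3232: g = -0.00131, g' = -0.5819 → ψ = 0.3210
Converged at ψ = 0.3210.
Then V = ψ·F = 0.3210·74 = 23.8 mol/h and L = F − V = 50.2 mol/h.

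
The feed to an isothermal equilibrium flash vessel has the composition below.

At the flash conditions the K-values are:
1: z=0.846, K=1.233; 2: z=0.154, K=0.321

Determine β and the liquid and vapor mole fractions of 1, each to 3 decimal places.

Rachford–Rice: g(β) = Σ zᵢ(Kᵢ−1)/(1+β(Kᵢ−1)) = 0.
g(0) = ΣzᵢKᵢ − 1 = 0.093 and g(1) = 1 − Σzᵢ/Kᵢ = -0.166, so a root lies in (0, 1).
Newton iteration, β⁰ = 0.5:
  β = 0.500: g = 0.0182, g' = -0.200 → β = 0.591
  β = 0.591: g = -0.0015, g' = -0.234 → β = 0.585
Converged at β = 0.585.
Compositions from xᵢ = zᵢ/(1+β(Kᵢ−1)), yᵢ = Kᵢxᵢ:
  1: x = 0.745, y = 0.918
  2: x = 0.255, y = 0.082

β = 0.585, x_1 = 0.745, y_1 = 0.918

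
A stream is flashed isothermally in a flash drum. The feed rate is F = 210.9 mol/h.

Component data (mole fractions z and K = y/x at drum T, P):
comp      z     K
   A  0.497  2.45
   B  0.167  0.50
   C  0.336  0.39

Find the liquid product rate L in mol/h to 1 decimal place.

L = 101.9 mol/h

Material balance + equilibrium reduce to Σ zᵢ(Kᵢ−1)/(1+V/F(Kᵢ−1)) = 0.
Feasibility: ΣzᵢKᵢ = 1.432, Σzᵢ/Kᵢ = 1.398 — both > 1, two phases present.
Newton–Raphson from V/F = 0.5:
  V/F = 0.500: g = 0.0115, g' = -0.684 → V/F = 0.517
Converged at V/F = 0.517.
Then V = V/F·F = 0.5169·210.9 = 109.0 mol/h and L = F − V = 101.9 mol/h.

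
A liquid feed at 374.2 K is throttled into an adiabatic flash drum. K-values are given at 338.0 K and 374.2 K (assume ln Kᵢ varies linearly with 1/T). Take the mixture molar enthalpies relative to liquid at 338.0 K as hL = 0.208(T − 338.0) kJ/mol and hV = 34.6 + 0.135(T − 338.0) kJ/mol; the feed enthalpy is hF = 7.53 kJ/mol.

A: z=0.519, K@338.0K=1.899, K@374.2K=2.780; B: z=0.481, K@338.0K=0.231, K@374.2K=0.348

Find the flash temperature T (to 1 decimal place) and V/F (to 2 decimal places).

Adiabatic flash: solve Rachford–Rice at each trial T, then check hF = ψ·hV(T) + (1−ψ)·hL(T).
  T = 338.0 K: K = (1.899, 0.231), RR gives ψ = 0.140, H_out = 4.839 kJ/mol
  T = 374.2 K: K = (2.780, 0.348), RR gives ψ = 0.526, H_out = 24.332 kJ/mol
  T = 356.1 K: K = (2.320, 0.286), RR gives ψ = 0.363, H_out = 15.845 kJ/mol
  T = 347.1 K: K = (2.106, 0.258), RR gives ψ = 0.265, H_out = 10.870 kJ/mol
  T = 342.6 K: K = (2.002, 0.245), RR gives ψ = 0.207, H_out = 8.050 kJ/mol
  T = 340.3 K: K = (1.950, 0.238), RR gives ψ = 0.175, H_out = 6.492 kJ/mol
Linear interpolation between T = 340.3 (H_out = 6.492) and T = 342.6 (H_out = 8.050) on hF = 7.53 gives T ≈ 341.8 K, at which ψ = 0.20.

T = 341.8 K, V/F = 0.20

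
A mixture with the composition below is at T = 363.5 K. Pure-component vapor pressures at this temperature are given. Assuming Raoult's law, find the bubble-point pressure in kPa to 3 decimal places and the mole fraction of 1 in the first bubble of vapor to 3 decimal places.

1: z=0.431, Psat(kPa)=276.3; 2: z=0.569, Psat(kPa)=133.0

Pbub = 194.762 kPa, y_1 = 0.611

At the bubble point ψ → 0, so ΣzᵢKᵢ = 1 with Kᵢ = Pᵢˢᵃᵗ/P ⇒ P = ΣzᵢPᵢˢᵃᵗ.
P = 0.431·276.3 + 0.569·133.0 = 194.762 kPa
yᵢ = zᵢPᵢˢᵃᵗ/P ⇒ y_1 = 0.431·276.3/194.762 = 0.611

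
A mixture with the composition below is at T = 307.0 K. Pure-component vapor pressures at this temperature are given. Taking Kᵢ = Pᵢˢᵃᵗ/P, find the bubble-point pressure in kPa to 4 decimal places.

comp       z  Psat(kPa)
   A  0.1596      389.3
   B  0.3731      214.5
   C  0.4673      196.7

At the bubble point ψ → 0, so ΣzᵢKᵢ = 1 with Kᵢ = Pᵢˢᵃᵗ/P ⇒ P = ΣzᵢPᵢˢᵃᵗ.
P = 0.1596·389.3 + 0.3731·214.5 + 0.4673·196.7 = 234.0801 kPa

Pbub = 234.0801 kPa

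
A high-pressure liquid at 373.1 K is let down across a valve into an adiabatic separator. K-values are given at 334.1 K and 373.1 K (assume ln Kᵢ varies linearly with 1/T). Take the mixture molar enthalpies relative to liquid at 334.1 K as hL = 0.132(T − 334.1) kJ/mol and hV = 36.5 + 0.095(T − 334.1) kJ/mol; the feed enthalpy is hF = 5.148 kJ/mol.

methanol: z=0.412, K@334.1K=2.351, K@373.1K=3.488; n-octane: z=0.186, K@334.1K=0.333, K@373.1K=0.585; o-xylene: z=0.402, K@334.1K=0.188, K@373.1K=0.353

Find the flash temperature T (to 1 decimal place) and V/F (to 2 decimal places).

Adiabatic flash: solve Rachford–Rice at each trial T, then check hF = ψ·hV(T) + (1−ψ)·hL(T).
  T = 334.1 K: K = (2.351, 0.333, 0.188), RR gives ψ = 0.102, H_out = 3.730 kJ/mol
  T = 373.1 K: K = (3.488, 0.585, 0.353), RR gives ψ = 0.473, H_out = 21.732 kJ/mol
  T = 353.6 K: K = (2.895, 0.448, 0.262), RR gives ψ = 0.294, H_out = 13.096 kJ/mol
  T = 343.9 K: K = (2.618, 0.388, 0.223), RR gives ψ = 0.204, H_out = 8.669 kJ/mol
  T = 339.0 K: K = (2.483, 0.360, 0.205), RR gives ψ = 0.155, H_out = 6.281 kJ/mol
  T = 336.6 K: K = (2.418, 0.347, 0.197), RR gives ψ = 0.130, H_out = 5.055 kJ/mol
Linear interpolation between T = 336.6 (H_out = 5.055) and T = 339.0 (H_out = 6.281) on hF = 5.148 gives T ≈ 336.8 K, at which ψ = 0.13.

T = 336.8 K, V/F = 0.13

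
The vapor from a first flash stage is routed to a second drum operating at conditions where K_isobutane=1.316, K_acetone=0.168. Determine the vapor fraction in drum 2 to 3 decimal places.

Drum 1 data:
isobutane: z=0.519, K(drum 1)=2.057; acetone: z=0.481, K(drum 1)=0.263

Drum 1:
Rachford–Rice: g(ψ₁) = Σ zᵢ(Kᵢ−1)/(1+ψ₁(Kᵢ−1)) = 0.
Check two-phase: ΣzᵢKᵢ = 1.194 > 1 and Σzᵢ/Kᵢ = 2.081 > 1, so g(0) = 0.194 > 0 and g(1) = -1.081 < 0.
Binary case is linear: z₁(K₁−1)(1+ψ₁(K₂−1)) + z₂(K₂−1)(1+ψ₁(K₁−1)) = 0
⇒ ψ₁ = [z₁(K₁−1)+z₂(K₂−1)] / [−(K₁−1)(K₂−1)] = 0.1941/0.7790 = 0.249
Drum-1 compositions:
  isobutane: x = 0.411, y = 0.845
  acetone: x = 0.589, y = 0.155
Drum-2 feed = drum-1 vapor: z₂ = (0.8450, 0.1550).
Drum 2:
Let ψ₂ = V/F and solve Σ zᵢ(Kᵢ−1)/(1+ψ₂(Kᵢ−1)) = 0.
Feasibility: ΣzᵢKᵢ = 1.138, Σzᵢ/Kᵢ = 1.564 — both > 1, two phases present.
Binary case is linear: z₁(K₁−1)(1+ψ₂(K₂−1)) + z₂(K₂−1)(1+ψ₂(K₁−1)) = 0
⇒ ψ₂ = [z₁(K₁−1)+z₂(K₂−1)] / [−(K₁−1)(K₂−1)] = 0.1381/0.2629 = 0.525
  isobutane: x = 0.725, y = 0.954
  acetone: x = 0.275, y = 0.046

V/F (drum 2) = 0.525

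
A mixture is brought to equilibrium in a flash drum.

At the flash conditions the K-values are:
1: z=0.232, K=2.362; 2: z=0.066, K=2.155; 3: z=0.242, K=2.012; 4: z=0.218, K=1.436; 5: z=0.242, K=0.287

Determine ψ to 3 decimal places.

ψ = 0.794

Rachford–Rice: g(ψ) = Σ zᵢ(Kᵢ−1)/(1+ψ(Kᵢ−1)) = 0.
g(0) = ΣzᵢKᵢ − 1 = 0.560 and g(1) = 1 − Σzᵢ/Kᵢ = -0.244, so a root lies in (0, 1).
Newton–Raphson from ψ = 0.5:
  ψ = 0.500: g = 0.2088, g' = -0.622 → ψ = 0.836
  ψ = 0.836: g = -0.0380, g' = -0.965 → ψ = 0.796
  ψ = 0.796: g = -0.0017, g' = -0.880 → ψ = 0.794
Converged at ψ = 0.794.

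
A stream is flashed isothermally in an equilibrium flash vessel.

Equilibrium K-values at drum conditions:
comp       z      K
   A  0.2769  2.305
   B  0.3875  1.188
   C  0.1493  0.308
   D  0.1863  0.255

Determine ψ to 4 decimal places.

ψ = 0.3360

Newton iteration, ψ⁰ = 0.5:
  ψ = 0.5000: g = -0.09390, g' = -0.6139 → ψ = 0.3470
  ψ = 0.3470: g = -0.00606, g' = -0.5474 → ψ = 0.3360
Converged at ψ = 0.3360.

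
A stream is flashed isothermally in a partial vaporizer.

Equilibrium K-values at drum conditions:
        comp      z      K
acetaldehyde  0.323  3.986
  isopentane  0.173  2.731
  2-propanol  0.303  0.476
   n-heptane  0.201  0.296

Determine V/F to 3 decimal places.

Material balance + equilibrium reduce to Σ zᵢ(Kᵢ−1)/(1+V/F(Kᵢ−1)) = 0.
g(0) = ΣzᵢKᵢ − 1 = 0.964 and g(1) = 1 − Σzᵢ/Kᵢ = -0.460, so a root lies in (0, 1).
Newton–Raphson from V/F = 0.5:
  V/F = 0.500: g = 0.1139, g' = -1.002 → V/F = 0.614
  V/F = 0.614: g = 0.0026, g' = -0.970 → V/F = 0.616
Converged at V/F = 0.616.

V/F = 0.616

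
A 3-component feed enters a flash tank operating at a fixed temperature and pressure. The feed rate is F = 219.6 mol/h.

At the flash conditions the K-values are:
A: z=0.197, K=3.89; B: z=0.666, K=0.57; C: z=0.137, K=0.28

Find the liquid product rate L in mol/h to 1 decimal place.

L = 190.7 mol/h

Let β = V/F and solve Σ zᵢ(Kᵢ−1)/(1+β(Kᵢ−1)) = 0.
g(0) = ΣzᵢKᵢ − 1 = 0.184 and g(1) = 1 − Σzᵢ/Kᵢ = -0.708, so a root lies in (0, 1).
Newton iteration, β⁰ = 0.31:
  β = 0.310: g = -0.1571, g' = -0.739 → β = 0.098
  β = 0.098: g = 0.0392, g' = -1.218 → β = 0.130
  β = 0.130: g = 0.0020, g' = -1.095 → β = 0.132
Converged at β = 0.132.
Then V = β·F = 0.1315·219.6 = 28.9 mol/h and L = F − V = 190.7 mol/h.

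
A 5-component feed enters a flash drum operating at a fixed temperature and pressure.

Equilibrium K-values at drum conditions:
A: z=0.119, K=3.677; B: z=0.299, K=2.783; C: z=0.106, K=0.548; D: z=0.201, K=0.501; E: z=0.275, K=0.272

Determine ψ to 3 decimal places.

Let ψ = V/F and solve Σ zᵢ(Kᵢ−1)/(1+ψ(Kᵢ−1)) = 0.
Check two-phase: ΣzᵢKᵢ = 1.503 > 1 and Σzᵢ/Kᵢ = 1.745 > 1, so g(0) = 0.503 > 0 and g(1) = -0.745 < 0.
Newton iteration, ψ⁰ = 0.5:
  ψ = 0.500: g = -0.0923, g' = -0.907 → ψ = 0.398
  ψ = 0.398: g = 0.0004, g' = -0.924 → ψ = 0.399
Converged at ψ = 0.399.

ψ = 0.399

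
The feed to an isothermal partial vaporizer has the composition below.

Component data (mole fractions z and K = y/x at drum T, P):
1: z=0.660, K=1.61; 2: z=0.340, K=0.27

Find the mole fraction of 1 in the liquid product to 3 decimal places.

x_1 = 0.545

Material balance + equilibrium reduce to Σ zᵢ(Kᵢ−1)/(1+ψ(Kᵢ−1)) = 0.
Check two-phase: ΣzᵢKᵢ = 1.154 > 1 and Σzᵢ/Kᵢ = 1.669 > 1, so g(0) = 0.154 > 0 and g(1) = -0.669 < 0.
Binary case is linear: z₁(K₁−1)(1+ψ(K₂−1)) + z₂(K₂−1)(1+ψ(K₁−1)) = 0
⇒ ψ = [z₁(K₁−1)+z₂(K₂−1)] / [−(K₁−1)(K₂−1)] = 0.1544/0.4453 = 0.347
Compositions from xᵢ = zᵢ/(1+ψ(Kᵢ−1)), yᵢ = Kᵢxᵢ:
  1: x = 0.545, y = 0.877
  2: x = 0.455, y = 0.123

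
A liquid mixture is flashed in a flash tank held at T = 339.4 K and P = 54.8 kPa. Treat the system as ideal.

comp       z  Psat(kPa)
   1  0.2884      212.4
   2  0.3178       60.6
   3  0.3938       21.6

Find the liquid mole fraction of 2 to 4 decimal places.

Raoult's law: Kᵢ = Pᵢˢᵃᵗ/P = Pᵢˢᵃᵗ/54.8.
  K_1 = 212.4/54.8 = 3.875912, K_2 = 60.6/54.8 = 1.105839, K_3 = 21.6/54.8 = 0.394161
Material balance + equilibrium reduce to Σ zᵢ(Kᵢ−1)/(1+V/F(Kᵢ−1)) = 0.
g(0) = ΣzᵢKᵢ − 1 = 0.6245 and g(1) = 1 − Σzᵢ/Kᵢ = -0.3609, so a root lies in (0, 1).
Newton–Raphson from V/F = 0.5:
  V/F = 0.5000: g = 0.02990, g' = -0.7020 → V/F = 0.5426
  V/F = 0.5426: g = 0.00033, g' = -0.6878 → V/F = 0.5431
Converged at V/F = 0.5431.
Compositions from xᵢ = zᵢ/(1+V/F(Kᵢ−1)), yᵢ = Kᵢxᵢ:
  1: x = 0.1126, y = 0.4363
  2: x = 0.3005, y = 0.3323
  3: x = 0.5869, y = 0.2313

x_2 = 0.3005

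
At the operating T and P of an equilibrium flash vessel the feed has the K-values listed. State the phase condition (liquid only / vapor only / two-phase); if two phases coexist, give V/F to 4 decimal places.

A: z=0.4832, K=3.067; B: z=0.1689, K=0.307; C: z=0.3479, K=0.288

ΣzᵢKᵢ = 1.6340; Σzᵢ/Kᵢ = 1.9157.
Both exceed 1, so a two-phase solution exists.
Material balance + equilibrium reduce to Σ zᵢ(Kᵢ−1)/(1+ψ(Kᵢ−1)) = 0.
Newton–Raphson from ψ = 0.64:
  ψ = 0.6400: g = -0.23544, g' = -1.2398 → ψ = 0.4501
  ψ = 0.4501: g = -0.01723, g' = -1.1073 → ψ = 0.4345
Converged at ψ = 0.4346.

two-phase, V/F = 0.4346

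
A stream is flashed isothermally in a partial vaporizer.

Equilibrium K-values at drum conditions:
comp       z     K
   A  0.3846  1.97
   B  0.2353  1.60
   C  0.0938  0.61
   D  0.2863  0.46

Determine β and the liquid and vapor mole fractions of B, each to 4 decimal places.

Newton–Raphson from β = 0.56:
  β = 0.5600: g = 0.07900, g' = -0.3943 → β = 0.7603
  β = 0.7603: g = -0.00264, g' = -0.4289 → β = 0.7542
Converged at β = 0.7542.
Compositions from xᵢ = zᵢ/(1+β(Kᵢ−1)), yᵢ = Kᵢxᵢ:
  A: x = 0.2221, y = 0.4376
  B: x = 0.1620, y = 0.2592
  C: x = 0.1329, y = 0.0811
  D: x = 0.4830, y = 0.2222

β = 0.7542, x_B = 0.1620, y_B = 0.2592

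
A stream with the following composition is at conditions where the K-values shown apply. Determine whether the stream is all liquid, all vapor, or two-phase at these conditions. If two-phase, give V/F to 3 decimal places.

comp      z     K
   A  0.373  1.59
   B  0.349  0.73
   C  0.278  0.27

all liquid

ΣzᵢKᵢ = 0.923; Σzᵢ/Kᵢ = 1.742.
Since ΣzᵢKᵢ < 1 the mixture is below its bubble point — single liquid phase.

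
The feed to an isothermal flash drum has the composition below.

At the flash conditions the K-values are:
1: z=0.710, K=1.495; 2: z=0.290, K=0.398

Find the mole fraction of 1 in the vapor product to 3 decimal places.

Material balance + equilibrium reduce to Σ zᵢ(Kᵢ−1)/(1+ψ(Kᵢ−1)) = 0.
Feasibility: ΣzᵢKᵢ = 1.177, Σzᵢ/Kᵢ = 1.204 — both > 1, two phases present.
Iterate (Newton) starting at ψ = 0.5:
  ψ = 0.500: g = 0.0320, g' = -0.327 → ψ = 0.598
  ψ = 0.598: g = -0.0015, g' = -0.360 → ψ = 0.594
Converged at ψ = 0.594.
Compositions from xᵢ = zᵢ/(1+ψ(Kᵢ−1)), yᵢ = Kᵢxᵢ:
  1: x = 0.549, y = 0.820
  2: x = 0.451, y = 0.180

y_1 = 0.820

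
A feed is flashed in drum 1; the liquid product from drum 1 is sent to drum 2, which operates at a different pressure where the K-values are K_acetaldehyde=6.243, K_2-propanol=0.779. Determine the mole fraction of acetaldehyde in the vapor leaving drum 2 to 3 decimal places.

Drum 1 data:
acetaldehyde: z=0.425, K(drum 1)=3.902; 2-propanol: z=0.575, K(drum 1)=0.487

y_acetaldehyde (drum 2) = 0.253

Drum 1:
Binary case is linear: z₁(K₁−1)(1+ψ₁(K₂−1)) + z₂(K₂−1)(1+ψ₁(K₁−1)) = 0
⇒ ψ₁ = [z₁(K₁−1)+z₂(K₂−1)] / [−(K₁−1)(K₂−1)] = 0.9384/1.4887 = 0.630
Drum-1 compositions:
  acetaldehyde: x = 0.150, y = 0.586
  2-propanol: x = 0.850, y = 0.414
Drum-2 feed = drum-1 liquid: z₂ = (0.1502, 0.8498).
Drum 2:
Binary case is linear: z₁(K₁−1)(1+ψ₂(K₂−1)) + z₂(K₂−1)(1+ψ₂(K₁−1)) = 0
⇒ ψ₂ = [z₁(K₁−1)+z₂(K₂−1)] / [−(K₁−1)(K₂−1)] = 0.5998/1.1587 = 0.518
  acetaldehyde: x = 0.040, y = 0.253
  2-propanol: x = 0.960, y = 0.747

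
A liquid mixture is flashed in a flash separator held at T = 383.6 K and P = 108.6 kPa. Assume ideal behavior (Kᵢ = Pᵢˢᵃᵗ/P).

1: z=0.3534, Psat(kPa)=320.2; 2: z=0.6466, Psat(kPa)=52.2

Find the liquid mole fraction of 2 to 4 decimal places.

x_2 = 0.7896

Raoult's law: Kᵢ = Pᵢˢᵃᵗ/P = Pᵢˢᵃᵗ/108.6.
  K_1 = 320.2/108.6 = 2.948435, K_2 = 52.2/108.6 = 0.480663
Iterate (Newton) starting at ψ = 0.45:
  ψ = 0.4500: g = -0.07133, g' = -0.6779 → ψ = 0.3448
  ψ = 0.3448: g = 0.00283, g' = -0.7388 → ψ = 0.3486
Converged at ψ = 0.3486.
Compositions from xᵢ = zᵢ/(1+ψ(Kᵢ−1)), yᵢ = Kᵢxᵢ:
  1: x = 0.2104, y = 0.6205
  2: x = 0.7896, y = 0.3795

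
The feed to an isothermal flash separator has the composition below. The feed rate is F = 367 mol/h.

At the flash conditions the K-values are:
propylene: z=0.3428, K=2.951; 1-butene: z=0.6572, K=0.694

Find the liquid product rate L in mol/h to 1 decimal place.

L = 79.5 mol/h

Newton–Raphson from V/F = 0.5:
  V/F = 0.5000: g = 0.10112, g' = -0.4201 → V/F = 0.7407
  V/F = 0.7407: g = 0.01349, g' = -0.3212 → V/F = 0.7827
  V/F = 0.7827: g = 0.00022, g' = -0.3107 → V/F = 0.7834
Converged at V/F = 0.7834.
Then V = V/F·F = 0.7834·367 = 287.5 mol/h and L = F − V = 79.5 mol/h.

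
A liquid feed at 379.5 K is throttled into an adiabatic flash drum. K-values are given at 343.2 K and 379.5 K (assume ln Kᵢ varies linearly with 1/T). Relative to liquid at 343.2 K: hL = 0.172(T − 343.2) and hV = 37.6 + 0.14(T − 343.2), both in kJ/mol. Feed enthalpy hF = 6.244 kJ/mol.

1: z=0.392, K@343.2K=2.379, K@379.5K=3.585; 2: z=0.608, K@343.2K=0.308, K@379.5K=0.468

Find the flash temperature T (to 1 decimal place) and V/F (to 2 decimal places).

Adiabatic flash: solve Rachford–Rice at each trial T, then check hF = ψ·hV(T) + (1−ψ)·hL(T).
  T = 343.2 K: K = (2.379, 0.308), RR gives ψ = 0.126, H_out = 4.722 kJ/mol
  T = 379.5 K: K = (3.585, 0.468), RR gives ψ = 0.502, H_out = 24.523 kJ/mol
  T = 361.4 K: K = (2.952, 0.384), RR gives ψ = 0.325, H_out = 15.155 kJ/mol
  T = 352.3 K: K = (2.658, 0.345), RR gives ψ = 0.232, H_out = 10.203 kJ/mol
  T = 347.8 K: K = (2.518, 0.326), RR gives ψ = 0.181, H_out = 7.582 kJ/mol
  T = 345.5 K: K = (2.448, 0.317), RR gives ψ = 0.154, H_out = 6.178 kJ/mol
Linear interpolation between T = 345.5 (H_out = 6.178) and T = 347.8 (H_out = 7.582) on hF = 6.244 gives T ≈ 345.6 K, at which ψ = 0.16.

T = 345.6 K, V/F = 0.16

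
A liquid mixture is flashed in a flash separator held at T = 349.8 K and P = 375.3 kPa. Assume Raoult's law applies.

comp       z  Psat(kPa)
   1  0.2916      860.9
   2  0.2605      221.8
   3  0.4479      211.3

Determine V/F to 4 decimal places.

V/F = 0.1359

Raoult's law: Kᵢ = Pᵢˢᵃᵗ/P = Pᵢˢᵃᵗ/375.3.
  K_1 = 860.9/375.3 = 2.293898, K_2 = 221.8/375.3 = 0.590994, K_3 = 211.3/375.3 = 0.563016
Material balance + equilibrium reduce to Σ zᵢ(Kᵢ−1)/(1+V/F(Kᵢ−1)) = 0.
Feasibility: ΣzᵢKᵢ = 1.0750, Σzᵢ/Kᵢ = 1.3634 — both > 1, two phases present.
Newton iteration, V/F⁰ = 0.47:
  V/F = 0.4700: g = -0.14359, g' = -0.3910 → V/F = 0.1028
  V/F = 0.1028: g = 0.01687, g' = -0.5216 → V/F = 0.1351
  V/F = 0.1351: g = 0.00037, g' = -0.4991 → V/F = 0.1359
Converged at V/F = 0.1359.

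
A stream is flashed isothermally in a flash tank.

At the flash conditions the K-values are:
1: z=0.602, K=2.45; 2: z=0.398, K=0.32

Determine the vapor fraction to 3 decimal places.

ψ = 0.611

Material balance + equilibrium reduce to Σ zᵢ(Kᵢ−1)/(1+ψ(Kᵢ−1)) = 0.
Feasibility: ΣzᵢKᵢ = 1.602, Σzᵢ/Kᵢ = 1.489 — both > 1, two phases present.
Newton–Raphson from ψ = 0.4:
  ψ = 0.400: g = 0.1807, g' = -0.854 → ψ = 0.612
  ψ = 0.612: g = -0.0007, g' = -0.895 → ψ = 0.611
Converged at ψ = 0.611.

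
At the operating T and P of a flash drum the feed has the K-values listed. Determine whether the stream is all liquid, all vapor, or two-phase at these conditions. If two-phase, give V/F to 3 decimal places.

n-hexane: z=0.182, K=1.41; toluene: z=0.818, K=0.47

all liquid

ΣzᵢKᵢ = 0.641; Σzᵢ/Kᵢ = 1.870.
Since ΣzᵢKᵢ < 1 the mixture is below its bubble point — single liquid phase.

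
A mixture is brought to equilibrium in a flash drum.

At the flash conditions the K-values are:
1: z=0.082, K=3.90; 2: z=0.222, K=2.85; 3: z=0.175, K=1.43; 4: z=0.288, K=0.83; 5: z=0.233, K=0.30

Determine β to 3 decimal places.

β = 0.609

Newton–Raphson from β = 0.38:
  β = 0.380: g = 0.1444, g' = -0.663 → β = 0.598
  β = 0.598: g = 0.0070, g' = -0.632 → β = 0.609
Converged at β = 0.609.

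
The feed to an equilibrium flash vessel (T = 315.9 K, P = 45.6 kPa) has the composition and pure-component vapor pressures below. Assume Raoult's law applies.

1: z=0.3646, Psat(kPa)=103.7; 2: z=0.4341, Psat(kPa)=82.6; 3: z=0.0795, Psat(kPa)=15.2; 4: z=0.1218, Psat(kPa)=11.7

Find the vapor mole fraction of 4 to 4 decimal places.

y_4 = 0.0972

Raoult's law: Kᵢ = Pᵢˢᵃᵗ/P = Pᵢˢᵃᵗ/45.6.
  K_1 = 103.7/45.6 = 2.274123, K_2 = 82.6/45.6 = 1.811404, K_3 = 15.2/45.6 = 0.333333, K_4 = 11.7/45.6 = 0.256579
Newton iteration, ψ⁰ = 0.5:
  ψ = 0.5000: g = 0.31072, g' = -0.6155 → ψ = 1.0000
  ψ = 1.0000: g = -0.11318, g' = -1.5421 → ψ = 0.9266
  ψ = 0.9266: g = -0.01557, g' = -1.1547 → ψ = 0.9131
  ψ = 0.9131: g = -0.00035, g' = -1.1042 → ψ = 0.9128
Converged at ψ = 0.9128.
Compositions from xᵢ = zᵢ/(1+ψ(Kᵢ−1)), yᵢ = Kᵢxᵢ:
  1: x = 0.1686, y = 0.3833
  2: x = 0.2494, y = 0.4517
  3: x = 0.2031, y = 0.0677
  4: x = 0.3790, y = 0.0972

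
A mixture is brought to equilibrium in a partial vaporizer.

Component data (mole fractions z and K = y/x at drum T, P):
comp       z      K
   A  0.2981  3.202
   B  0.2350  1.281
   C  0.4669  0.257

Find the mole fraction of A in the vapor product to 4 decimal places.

Material balance + equilibrium reduce to Σ zᵢ(Kᵢ−1)/(1+ψ(Kᵢ−1)) = 0.
Feasibility: ΣzᵢKᵢ = 1.3755, Σzᵢ/Kᵢ = 2.0933 — both > 1, two phases present.
Newton iteration, ψ⁰ = 0.5:
  ψ = 0.5000: g = -0.18163, g' = -0.9942 → ψ = 0.3173
  ψ = 0.3173: g = -0.00688, g' = -0.9579 → ψ = 0.3101
Converged at ψ = 0.3101.
Compositions from xᵢ = zᵢ/(1+ψ(Kᵢ−1)), yᵢ = Kᵢxᵢ:
  A: x = 0.1771, y = 0.5672
  B: x = 0.2162, y = 0.2769
  C: x = 0.6067, y = 0.1559

y_A = 0.5672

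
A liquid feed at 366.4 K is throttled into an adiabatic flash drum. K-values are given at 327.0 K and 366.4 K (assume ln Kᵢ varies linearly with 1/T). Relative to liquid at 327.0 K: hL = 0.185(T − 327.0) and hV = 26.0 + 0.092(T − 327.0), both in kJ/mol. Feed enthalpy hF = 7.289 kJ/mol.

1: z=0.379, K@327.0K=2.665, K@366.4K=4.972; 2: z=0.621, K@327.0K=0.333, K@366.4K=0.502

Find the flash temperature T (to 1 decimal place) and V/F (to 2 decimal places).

Adiabatic flash: solve Rachford–Rice at each trial T, then check hF = ψ·hV(T) + (1−ψ)·hL(T).
  T = 327.0 K: K = (2.665, 0.333), RR gives ψ = 0.195, H_out = 5.076 kJ/mol
  T = 366.4 K: K = (4.972, 0.502), RR gives ψ = 0.605, H_out = 20.795 kJ/mol
  T = 346.7 K: K = (3.705, 0.414), RR gives ψ = 0.417, H_out = 13.718 kJ/mol
  T = 336.9 K: K = (3.160, 0.373), RR gives ψ = 0.317, H_out = 9.770 kJ/mol
  T = 331.9 K: K = (2.903, 0.352), RR gives ψ = 0.259, H_out = 7.519 kJ/mol
  T = 329.4 K: K = (2.780, 0.342), RR gives ψ = 0.227, H_out = 6.307 kJ/mol
  T = 330.6 K: K = (2.839, 0.347), RR gives ψ = 0.243, H_out = 6.897 kJ/mol
Linear interpolation between T = 330.6 (H_out = 6.897) and T = 331.9 (H_out = 7.519) on hF = 7.289 gives T ≈ 331.4 K, at which ψ = 0.25.

T = 331.4 K, V/F = 0.25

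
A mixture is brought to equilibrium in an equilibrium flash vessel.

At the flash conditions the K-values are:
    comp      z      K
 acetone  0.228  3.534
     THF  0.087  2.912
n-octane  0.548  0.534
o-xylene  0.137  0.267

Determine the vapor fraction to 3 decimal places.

Rachford–Rice: g(ψ) = Σ zᵢ(Kᵢ−1)/(1+ψ(Kᵢ−1)) = 0.
g(0) = ΣzᵢKᵢ − 1 = 0.388 and g(1) = 1 − Σzᵢ/Kᵢ = -0.634, so a root lies in (0, 1).
Newton–Raphson from ψ = 0.57:
  ψ = 0.570: g = -0.2043, g' = -0.756 → ψ = 0.300
  ψ = 0.300: g = 0.0086, g' = -0.883 → ψ = 0.309
  ψ = 0.309: g = 0.0001, g' = -0.871 → ψ = 0.310
Converged at ψ = 0.310.

ψ = 0.310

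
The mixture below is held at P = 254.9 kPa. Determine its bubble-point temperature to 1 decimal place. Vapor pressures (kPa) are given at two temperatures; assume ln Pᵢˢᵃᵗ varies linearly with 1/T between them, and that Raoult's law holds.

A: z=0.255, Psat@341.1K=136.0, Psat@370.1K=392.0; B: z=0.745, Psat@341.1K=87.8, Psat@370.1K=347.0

Bubble-point temperature: ΣzᵢPᵢˢᵃᵗ(T) = P. Interpolate ln Pᵢˢᵃᵗ = aᵢ + bᵢ/T.
  T = 341.1 K: ΣzᵢPᵢˢᵃᵗ = 100.09 kPa
  T = 370.1 K: ΣzᵢPᵢˢᵃᵗ = 358.47 kPa
  T = 355.6 K: ΣzᵢPᵢˢᵃᵗ = 193.89 kPa
  T = 362.9 K: ΣzᵢPᵢˢᵃᵗ = 265.67 kPa
  T = 359.2 K: ΣzᵢPᵢˢᵃᵗ = 226.80 kPa
  T = 361.0 K: ΣzᵢPᵢˢᵃᵗ = 245.03 kPa
Interpolating between 361.0 K and 362.9 K gives T ≈ 361.9 K.

T = 361.9 K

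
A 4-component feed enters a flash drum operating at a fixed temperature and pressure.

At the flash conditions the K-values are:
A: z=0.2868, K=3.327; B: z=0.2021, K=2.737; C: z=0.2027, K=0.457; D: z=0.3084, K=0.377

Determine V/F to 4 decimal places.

Rachford–Rice: g(V/F) = Σ zᵢ(Kᵢ−1)/(1+V/F(Kᵢ−1)) = 0.
Check two-phase: ΣzᵢKᵢ = 1.7162 > 1 and Σzᵢ/Kᵢ = 1.4216 > 1, so g(0) = 0.7162 > 0 and g(1) = -0.4216 < 0.
Newton–Raphson from V/F = 0.5:
  V/F = 0.5000: g = 0.06620, g' = -0.8716 → V/F = 0.5760
  V/F = 0.5760: g = 0.00085, g' = -0.8536 → V/F = 0.5770
Converged at V/F = 0.5770.

V/F = 0.5770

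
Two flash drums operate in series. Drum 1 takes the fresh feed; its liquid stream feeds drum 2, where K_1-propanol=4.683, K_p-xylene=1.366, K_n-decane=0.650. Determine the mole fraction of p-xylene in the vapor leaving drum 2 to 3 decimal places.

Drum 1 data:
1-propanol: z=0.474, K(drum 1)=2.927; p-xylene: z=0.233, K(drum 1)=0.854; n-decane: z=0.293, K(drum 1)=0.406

y_p-xylene (drum 2) = 0.282

Drum 1:
Rachford–Rice: g(ψ₁) = Σ zᵢ(Kᵢ−1)/(1+ψ₁(Kᵢ−1)) = 0.
Feasibility: ΣzᵢKᵢ = 1.705, Σzᵢ/Kᵢ = 1.156 — both > 1, two phases present.
Iterate (Newton) starting at ψ₁ = 0.5:
  ψ₁ = 0.500: g = 0.1809, g' = -0.672 → ψ₁ = 0.769
  ψ₁ = 0.769: g = 0.0090, g' = -0.643 → ψ₁ = 0.783
Converged at ψ₁ = 0.783.
Drum-1 compositions:
  1-propanol: x = 0.189, y = 0.553
  p-xylene: x = 0.263, y = 0.225
  n-decane: x = 0.548, y = 0.223
Drum-2 feed = drum-1 liquid: z₂ = (0.1889, 0.2631, 0.5480).
Drum 2:
Let ψ₂ = V/F and solve Σ zᵢ(Kᵢ−1)/(1+ψ₂(Kᵢ−1)) = 0.
g(0) = ΣzᵢKᵢ − 1 = 0.600 and g(1) = 1 − Σzᵢ/Kᵢ = -0.076, so a root lies in (0, 1).
Newton–Raphson from ψ₂ = 0.5:
  ψ₂ = 0.500: g = 0.0937, g' = -0.441 → ψ₂ = 0.712
  ψ₂ = 0.712: g = 0.0128, g' = -0.336 → ψ₂ = 0.750
  ψ₂ = 0.750: g = 0.0002, g' = -0.326 → ψ₂ = 0.751
Converged at ψ₂ = 0.751.
  1-propanol: x = 0.050, y = 0.235
  p-xylene: x = 0.206, y = 0.282
  n-decane: x = 0.743, y = 0.483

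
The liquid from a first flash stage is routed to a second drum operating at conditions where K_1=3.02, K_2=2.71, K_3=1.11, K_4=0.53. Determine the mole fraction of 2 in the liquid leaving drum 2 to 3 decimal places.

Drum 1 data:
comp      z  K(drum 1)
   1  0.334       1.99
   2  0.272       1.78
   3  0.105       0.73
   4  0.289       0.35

Drum 1:
Material balance + equilibrium reduce to Σ zᵢ(Kᵢ−1)/(1+ψ₁(Kᵢ−1)) = 0.
Check two-phase: ΣzᵢKᵢ = 1.327 > 1 and Σzᵢ/Kᵢ = 1.290 > 1, so g(0) = 0.327 > 0 and g(1) = -0.290 < 0.
Newton–Raphson from ψ₁ = 0.5:
  ψ₁ = 0.500: g = 0.0627, g' = -0.510 → ψ₁ = 0.623
  ψ₁ = 0.623: g = -0.0024, g' = -0.556 → ψ₁ = 0.619
Converged at ψ₁ = 0.619.
Drum-1 compositions:
  1: x = 0.207, y = 0.412
  2: x = 0.183, y = 0.327
  3: x = 0.126, y = 0.092
  4: x = 0.483, y = 0.169
Drum-2 feed = drum-1 liquid: z₂ = (0.2072, 0.1835, 0.1261, 0.4833).
Drum 2:
Let ψ₂ = V/F and solve Σ zᵢ(Kᵢ−1)/(1+ψ₂(Kᵢ−1)) = 0.
Feasibility: ΣzᵢKᵢ = 1.519, Σzᵢ/Kᵢ = 1.162 — both > 1, two phases present.
Newton iteration, ψ₂⁰ = 0.5:
  ψ₂ = 0.500: g = 0.0935, g' = -0.549 → ψ₂ = 0.670
  ψ₂ = 0.670: g = 0.0052, g' = -0.498 → ψ₂ = 0.681
Converged at ψ₂ = 0.681.
  1: x = 0.087, y = 0.263
  2: x = 0.085, y = 0.230
  3: x = 0.117, y = 0.130
  4: x = 0.711, y = 0.377

x_2 (drum 2) = 0.085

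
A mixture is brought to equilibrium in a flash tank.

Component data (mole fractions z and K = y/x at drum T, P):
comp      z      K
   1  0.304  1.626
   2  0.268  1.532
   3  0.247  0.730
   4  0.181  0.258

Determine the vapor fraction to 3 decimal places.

ψ = 0.411

Rachford–Rice: g(ψ) = Σ zᵢ(Kᵢ−1)/(1+ψ(Kᵢ−1)) = 0.
Feasibility: ΣzᵢKᵢ = 1.132, Σzᵢ/Kᵢ = 1.402 — both > 1, two phases present.
Newton–Raphson from ψ = 0.51:
  ψ = 0.510: g = -0.0370, g' = -0.398 → ψ = 0.417
  ψ = 0.417: g = -0.0020, g' = -0.358 → ψ = 0.411
Converged at ψ = 0.411.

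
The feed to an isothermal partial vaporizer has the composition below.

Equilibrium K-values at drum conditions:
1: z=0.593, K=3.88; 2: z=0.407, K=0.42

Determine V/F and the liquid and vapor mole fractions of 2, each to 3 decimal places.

Material balance + equilibrium reduce to Σ zᵢ(Kᵢ−1)/(1+V/F(Kᵢ−1)) = 0.
g(0) = ΣzᵢKᵢ − 1 = 1.472 and g(1) = 1 − Σzᵢ/Kᵢ = -0.122, so a root lies in (0, 1).
Binary case is linear: z₁(K₁−1)(1+V/F(K₂−1)) + z₂(K₂−1)(1+V/F(K₁−1)) = 0
⇒ V/F = [z₁(K₁−1)+z₂(K₂−1)] / [−(K₁−1)(K₂−1)] = 1.4718/1.6704 = 0.881
Compositions from xᵢ = zᵢ/(1+V/F(Kᵢ−1)), yᵢ = Kᵢxᵢ:
  1: x = 0.168, y = 0.650
  2: x = 0.832, y = 0.350

V/F = 0.881, x_2 = 0.832, y_2 = 0.350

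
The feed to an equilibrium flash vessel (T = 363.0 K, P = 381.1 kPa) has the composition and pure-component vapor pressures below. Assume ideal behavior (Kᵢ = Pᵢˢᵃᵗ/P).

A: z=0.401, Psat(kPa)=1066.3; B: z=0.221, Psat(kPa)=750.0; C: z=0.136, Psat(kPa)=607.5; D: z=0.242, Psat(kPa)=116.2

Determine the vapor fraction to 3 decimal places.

ψ = 0.894

Raoult's law: Kᵢ = Pᵢˢᵃᵗ/P = Pᵢˢᵃᵗ/381.1.
  K_A = 1066.3/381.1 = 2.79795, K_B = 750.0/381.1 = 1.96799, K_C = 607.5/381.1 = 1.59407, K_D = 116.2/381.1 = 0.30491
Newton iteration, ψ⁰ = 0.4:
  ψ = 0.400: g = 0.4059, g' = -0.802 → ψ = 0.906
  ψ = 0.906: g = -0.0138, g' = -1.120 → ψ = 0.894
Converged at ψ = 0.894.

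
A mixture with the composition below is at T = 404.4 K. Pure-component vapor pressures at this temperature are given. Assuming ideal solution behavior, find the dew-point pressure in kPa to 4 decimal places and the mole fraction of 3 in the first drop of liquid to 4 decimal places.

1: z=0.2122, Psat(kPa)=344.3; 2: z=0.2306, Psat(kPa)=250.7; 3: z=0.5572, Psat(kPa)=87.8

Pdew = 126.8651 kPa, x_3 = 0.8051

At the dew point ψ → 1, so Σzᵢ/Kᵢ = 1 with Kᵢ = Pᵢˢᵃᵗ/P ⇒ 1/P = Σzᵢ/Pᵢˢᵃᵗ.
1/P = 0.2122/344.3 + 0.2306/250.7 + 0.5572/87.8 = 0.0078824 ⇒ P = 126.8651 kPa
xᵢ = zᵢP/Pᵢˢᵃᵗ ⇒ x_3 = 0.5572·126.8651/87.8 = 0.8051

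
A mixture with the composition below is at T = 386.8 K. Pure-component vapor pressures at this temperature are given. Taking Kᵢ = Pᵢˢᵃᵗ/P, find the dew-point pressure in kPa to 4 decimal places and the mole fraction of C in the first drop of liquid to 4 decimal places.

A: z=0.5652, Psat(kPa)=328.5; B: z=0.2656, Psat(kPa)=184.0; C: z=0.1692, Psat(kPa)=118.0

Pdew = 217.4894 kPa, x_C = 0.3119

At the dew point ψ → 1, so Σzᵢ/Kᵢ = 1 with Kᵢ = Pᵢˢᵃᵗ/P ⇒ 1/P = Σzᵢ/Pᵢˢᵃᵗ.
1/P = 0.5652/328.5 + 0.2656/184.0 + 0.1692/118.0 = 0.0045979 ⇒ P = 217.4894 kPa
xᵢ = zᵢP/Pᵢˢᵃᵗ ⇒ x_C = 0.1692·217.4894/118.0 = 0.3119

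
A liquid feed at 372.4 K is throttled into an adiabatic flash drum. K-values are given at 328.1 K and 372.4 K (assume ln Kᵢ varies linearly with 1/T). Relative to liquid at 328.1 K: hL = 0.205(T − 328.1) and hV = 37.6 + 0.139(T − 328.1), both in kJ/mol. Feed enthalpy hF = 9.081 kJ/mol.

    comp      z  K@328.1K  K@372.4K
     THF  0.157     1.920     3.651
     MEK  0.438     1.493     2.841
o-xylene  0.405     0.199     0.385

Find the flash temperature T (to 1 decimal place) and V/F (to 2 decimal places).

Adiabatic flash: solve Rachford–Rice at each trial T, then check hF = ψ·hV(T) + (1−ψ)·hL(T).
  T = 328.1 K: K = (1.920, 1.493, 0.199), RR gives ψ = 0.071, H_out = 2.688 kJ/mol
  T = 372.4 K: K = (3.651, 2.841, 0.385), RR gives ψ = 0.767, H_out = 35.680 kJ/mol
  T = 350.2 K: K = (2.700, 2.100, 0.282), RR gives ψ = 0.502, H_out = 22.682 kJ/mol
  T = 339.1 K: K = (2.288, 1.779, 0.238), RR gives ψ = 0.332, H_out = 14.490 kJ/mol
  T = 333.6 K: K = (2.099, 1.632, 0.218), RR gives ψ = 0.219, H_out = 9.293 kJ/mol
  T = 330.9 K: K = (2.010, 1.563, 0.209), RR gives ψ = 0.152, H_out = 6.275 kJ/mol
  T = 332.2 K: K = (2.052, 1.596, 0.213), RR gives ψ = 0.186, H_out = 7.775 kJ/mol
Linear interpolation between T = 332.2 (H_out = 7.775) and T = 333.6 (H_out = 9.293) on hF = 9.081 gives T ≈ 333.4 K, at which ψ = 0.21.

T = 333.4 K, V/F = 0.21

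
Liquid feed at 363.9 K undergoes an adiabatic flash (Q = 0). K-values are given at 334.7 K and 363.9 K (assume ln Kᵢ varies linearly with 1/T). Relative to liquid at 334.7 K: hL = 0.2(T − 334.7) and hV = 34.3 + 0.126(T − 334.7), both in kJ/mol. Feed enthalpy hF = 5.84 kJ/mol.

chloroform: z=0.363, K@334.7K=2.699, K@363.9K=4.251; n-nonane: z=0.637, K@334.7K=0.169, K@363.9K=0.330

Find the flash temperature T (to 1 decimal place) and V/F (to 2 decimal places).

T = 341.1 K, V/F = 0.13

Adiabatic flash: solve Rachford–Rice at each trial T, then check hF = ψ·hV(T) + (1−ψ)·hL(T).
  T = 334.7 K: K = (2.699, 0.169), RR gives ψ = 0.062, H_out = 2.123 kJ/mol
  T = 363.9 K: K = (4.251, 0.330), RR gives ψ = 0.346, H_out = 16.955 kJ/mol
  T = 349.3 K: K = (3.420, 0.239), RR gives ψ = 0.214, H_out = 10.030 kJ/mol
  T = 342.0 K: K = (3.046, 0.202), RR gives ψ = 0.143, H_out = 6.303 kJ/mol
  T = 338.4 K: K = (2.871, 0.185), RR gives ψ = 0.105, H_out = 4.315 kJ/mol
  T = 340.2 K: K = (2.958, 0.193), RR gives ψ = 0.125, H_out = 5.325 kJ/mol
Linear interpolation between T = 340.2 (H_out = 5.325) and T = 342.0 (H_out = 6.303) on hF = 5.84 gives T ≈ 341.1 K, at which ψ = 0.13.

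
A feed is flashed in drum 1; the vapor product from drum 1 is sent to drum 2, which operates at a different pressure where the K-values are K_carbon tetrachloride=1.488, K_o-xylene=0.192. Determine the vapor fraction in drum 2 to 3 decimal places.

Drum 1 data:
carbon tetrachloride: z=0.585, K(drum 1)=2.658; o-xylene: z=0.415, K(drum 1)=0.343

V/F (drum 2) = 0.430

Drum 1:
Let ψ₁ = V/F and solve Σ zᵢ(Kᵢ−1)/(1+ψ₁(Kᵢ−1)) = 0.
g(0) = ΣzᵢKᵢ − 1 = 0.697 and g(1) = 1 − Σzᵢ/Kᵢ = -0.430, so a root lies in (0, 1).
Iterate (Newton) starting at ψ₁ = 0.5:
  ψ₁ = 0.500: g = 0.1243, g' = -0.878 → ψ₁ = 0.642
  ψ₁ = 0.642: g = -0.0013, g' = -0.913 → ψ₁ = 0.640
Converged at ψ₁ = 0.640.
Drum-1 compositions:
  carbon tetrachloride: x = 0.284, y = 0.754
  o-xylene: x = 0.716, y = 0.246
Drum-2 feed = drum-1 vapor: z₂ = (0.7543, 0.2457).
Drum 2:
Material balance + equilibrium reduce to Σ zᵢ(Kᵢ−1)/(1+ψ₂(Kᵢ−1)) = 0.
Check two-phase: ΣzᵢKᵢ = 1.170 > 1 and Σzᵢ/Kᵢ = 1.786 > 1, so g(0) = 0.170 > 0 and g(1) = -0.786 < 0.
Binary case is linear: z₁(K₁−1)(1+ψ₂(K₂−1)) + z₂(K₂−1)(1+ψ₂(K₁−1)) = 0
⇒ ψ₂ = [z₁(K₁−1)+z₂(K₂−1)] / [−(K₁−1)(K₂−1)] = 0.1696/0.3943 = 0.430
  carbon tetrachloride: x = 0.623, y = 0.928
  o-xylene: x = 0.377, y = 0.072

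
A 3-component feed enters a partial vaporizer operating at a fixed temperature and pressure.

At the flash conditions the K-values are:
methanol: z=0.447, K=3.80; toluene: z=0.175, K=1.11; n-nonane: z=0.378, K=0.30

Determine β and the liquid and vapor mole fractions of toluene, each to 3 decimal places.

Let β = V/F and solve Σ zᵢ(Kᵢ−1)/(1+β(Kᵢ−1)) = 0.
g(0) = ΣzᵢKᵢ − 1 = 1.006 and g(1) = 1 − Σzᵢ/Kᵢ = -0.535, so a root lies in (0, 1).
Newton iteration, β⁰ = 0.5:
  β = 0.500: g = 0.1327, g' = -1.049 → β = 0.627
  β = 0.627: g = 0.0012, g' = -1.051 → β = 0.628
Converged at β = 0.628.
Compositions from xᵢ = zᵢ/(1+β(Kᵢ−1)), yᵢ = Kᵢxᵢ:
  methanol: x = 0.162, y = 0.616
  toluene: x = 0.164, y = 0.182
  n-nonane: x = 0.674, y = 0.202

β = 0.628, x_toluene = 0.164, y_toluene = 0.182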